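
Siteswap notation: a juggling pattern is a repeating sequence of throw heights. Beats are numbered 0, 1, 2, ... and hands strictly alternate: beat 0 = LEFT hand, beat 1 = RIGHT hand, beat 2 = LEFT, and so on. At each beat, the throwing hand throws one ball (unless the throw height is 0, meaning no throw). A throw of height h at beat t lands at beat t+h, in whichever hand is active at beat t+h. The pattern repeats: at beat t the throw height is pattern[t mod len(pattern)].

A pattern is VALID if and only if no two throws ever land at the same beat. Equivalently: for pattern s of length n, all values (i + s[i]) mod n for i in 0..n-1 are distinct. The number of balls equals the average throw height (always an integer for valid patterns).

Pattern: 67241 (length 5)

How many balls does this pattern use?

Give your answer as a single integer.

Answer: 4

Derivation:
Pattern = [6, 7, 2, 4, 1], length n = 5
  position 0: throw height = 6, running sum = 6
  position 1: throw height = 7, running sum = 13
  position 2: throw height = 2, running sum = 15
  position 3: throw height = 4, running sum = 19
  position 4: throw height = 1, running sum = 20
Total sum = 20; balls = sum / n = 20 / 5 = 4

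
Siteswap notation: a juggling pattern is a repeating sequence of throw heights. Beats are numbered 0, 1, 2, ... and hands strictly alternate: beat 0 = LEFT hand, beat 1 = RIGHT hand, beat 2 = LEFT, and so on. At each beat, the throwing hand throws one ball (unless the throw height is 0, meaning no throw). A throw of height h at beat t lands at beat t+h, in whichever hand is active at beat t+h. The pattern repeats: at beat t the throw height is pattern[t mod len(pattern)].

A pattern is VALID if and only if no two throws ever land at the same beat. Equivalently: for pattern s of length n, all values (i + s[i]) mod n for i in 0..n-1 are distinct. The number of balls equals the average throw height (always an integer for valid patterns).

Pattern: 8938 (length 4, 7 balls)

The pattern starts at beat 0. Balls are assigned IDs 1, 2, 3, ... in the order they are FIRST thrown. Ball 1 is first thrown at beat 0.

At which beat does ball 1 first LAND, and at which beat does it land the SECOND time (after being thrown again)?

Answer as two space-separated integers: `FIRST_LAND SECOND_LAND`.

Beat 0 (L): throw ball1 h=8 -> lands@8:L; in-air after throw: [b1@8:L]
Beat 1 (R): throw ball2 h=9 -> lands@10:L; in-air after throw: [b1@8:L b2@10:L]
Beat 2 (L): throw ball3 h=3 -> lands@5:R; in-air after throw: [b3@5:R b1@8:L b2@10:L]
Beat 3 (R): throw ball4 h=8 -> lands@11:R; in-air after throw: [b3@5:R b1@8:L b2@10:L b4@11:R]
Beat 4 (L): throw ball5 h=8 -> lands@12:L; in-air after throw: [b3@5:R b1@8:L b2@10:L b4@11:R b5@12:L]
Beat 5 (R): throw ball3 h=9 -> lands@14:L; in-air after throw: [b1@8:L b2@10:L b4@11:R b5@12:L b3@14:L]
Beat 6 (L): throw ball6 h=3 -> lands@9:R; in-air after throw: [b1@8:L b6@9:R b2@10:L b4@11:R b5@12:L b3@14:L]
Beat 7 (R): throw ball7 h=8 -> lands@15:R; in-air after throw: [b1@8:L b6@9:R b2@10:L b4@11:R b5@12:L b3@14:L b7@15:R]
Beat 8 (L): throw ball1 h=8 -> lands@16:L; in-air after throw: [b6@9:R b2@10:L b4@11:R b5@12:L b3@14:L b7@15:R b1@16:L]
Beat 9 (R): throw ball6 h=9 -> lands@18:L; in-air after throw: [b2@10:L b4@11:R b5@12:L b3@14:L b7@15:R b1@16:L b6@18:L]
Beat 10 (L): throw ball2 h=3 -> lands@13:R; in-air after throw: [b4@11:R b5@12:L b2@13:R b3@14:L b7@15:R b1@16:L b6@18:L]
Beat 11 (R): throw ball4 h=8 -> lands@19:R; in-air after throw: [b5@12:L b2@13:R b3@14:L b7@15:R b1@16:L b6@18:L b4@19:R]
Beat 12 (L): throw ball5 h=8 -> lands@20:L; in-air after throw: [b2@13:R b3@14:L b7@15:R b1@16:L b6@18:L b4@19:R b5@20:L]
Beat 13 (R): throw ball2 h=9 -> lands@22:L; in-air after throw: [b3@14:L b7@15:R b1@16:L b6@18:L b4@19:R b5@20:L b2@22:L]
Ball 1: thrown@0 h=8 -> first land @8; rethrown@8 h=8 -> second land @16

Answer: 8 16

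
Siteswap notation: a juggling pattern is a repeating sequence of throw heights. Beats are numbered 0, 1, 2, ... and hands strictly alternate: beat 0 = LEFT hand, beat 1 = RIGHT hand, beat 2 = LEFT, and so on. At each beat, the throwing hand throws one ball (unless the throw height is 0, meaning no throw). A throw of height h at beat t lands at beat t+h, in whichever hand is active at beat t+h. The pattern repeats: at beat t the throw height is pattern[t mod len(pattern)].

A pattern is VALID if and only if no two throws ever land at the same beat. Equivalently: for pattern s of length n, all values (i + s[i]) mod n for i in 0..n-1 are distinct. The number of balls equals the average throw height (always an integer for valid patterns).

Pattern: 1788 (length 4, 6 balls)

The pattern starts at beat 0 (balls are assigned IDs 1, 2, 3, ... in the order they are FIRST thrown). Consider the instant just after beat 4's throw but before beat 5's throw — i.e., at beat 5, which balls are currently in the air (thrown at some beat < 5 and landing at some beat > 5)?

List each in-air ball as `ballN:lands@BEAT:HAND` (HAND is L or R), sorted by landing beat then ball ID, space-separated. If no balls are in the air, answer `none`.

Answer: ball1:lands@8:L ball2:lands@10:L ball3:lands@11:R

Derivation:
Beat 0 (L): throw ball1 h=1 -> lands@1:R; in-air after throw: [b1@1:R]
Beat 1 (R): throw ball1 h=7 -> lands@8:L; in-air after throw: [b1@8:L]
Beat 2 (L): throw ball2 h=8 -> lands@10:L; in-air after throw: [b1@8:L b2@10:L]
Beat 3 (R): throw ball3 h=8 -> lands@11:R; in-air after throw: [b1@8:L b2@10:L b3@11:R]
Beat 4 (L): throw ball4 h=1 -> lands@5:R; in-air after throw: [b4@5:R b1@8:L b2@10:L b3@11:R]
Beat 5 (R): throw ball4 h=7 -> lands@12:L; in-air after throw: [b1@8:L b2@10:L b3@11:R b4@12:L]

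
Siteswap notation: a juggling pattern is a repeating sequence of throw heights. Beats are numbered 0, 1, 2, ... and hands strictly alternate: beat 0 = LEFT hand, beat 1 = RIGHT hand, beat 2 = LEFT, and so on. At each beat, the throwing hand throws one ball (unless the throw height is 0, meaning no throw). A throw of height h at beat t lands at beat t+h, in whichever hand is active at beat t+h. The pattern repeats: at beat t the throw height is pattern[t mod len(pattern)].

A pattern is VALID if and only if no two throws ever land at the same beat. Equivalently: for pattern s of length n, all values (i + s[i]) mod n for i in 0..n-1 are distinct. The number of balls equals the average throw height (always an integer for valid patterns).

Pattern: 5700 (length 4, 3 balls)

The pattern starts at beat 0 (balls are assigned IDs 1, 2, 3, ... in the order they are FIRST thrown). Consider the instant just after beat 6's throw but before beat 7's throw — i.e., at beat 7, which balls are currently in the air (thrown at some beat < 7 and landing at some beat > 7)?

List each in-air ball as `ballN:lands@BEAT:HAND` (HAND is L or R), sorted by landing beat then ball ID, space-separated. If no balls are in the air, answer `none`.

Beat 0 (L): throw ball1 h=5 -> lands@5:R; in-air after throw: [b1@5:R]
Beat 1 (R): throw ball2 h=7 -> lands@8:L; in-air after throw: [b1@5:R b2@8:L]
Beat 4 (L): throw ball3 h=5 -> lands@9:R; in-air after throw: [b1@5:R b2@8:L b3@9:R]
Beat 5 (R): throw ball1 h=7 -> lands@12:L; in-air after throw: [b2@8:L b3@9:R b1@12:L]

Answer: ball2:lands@8:L ball3:lands@9:R ball1:lands@12:L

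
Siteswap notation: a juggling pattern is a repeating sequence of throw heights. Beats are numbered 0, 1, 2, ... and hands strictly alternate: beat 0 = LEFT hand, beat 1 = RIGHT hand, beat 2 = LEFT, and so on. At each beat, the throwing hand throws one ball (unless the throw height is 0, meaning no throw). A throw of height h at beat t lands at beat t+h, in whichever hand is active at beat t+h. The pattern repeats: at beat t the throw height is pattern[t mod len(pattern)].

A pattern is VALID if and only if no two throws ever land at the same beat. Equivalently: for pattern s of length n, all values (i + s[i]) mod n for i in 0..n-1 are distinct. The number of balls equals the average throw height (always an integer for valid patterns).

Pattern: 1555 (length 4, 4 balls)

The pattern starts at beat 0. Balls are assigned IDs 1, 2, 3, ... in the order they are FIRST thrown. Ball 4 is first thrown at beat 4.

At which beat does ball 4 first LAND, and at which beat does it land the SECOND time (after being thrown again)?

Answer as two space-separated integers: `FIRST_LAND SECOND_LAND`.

Beat 0 (L): throw ball1 h=1 -> lands@1:R; in-air after throw: [b1@1:R]
Beat 1 (R): throw ball1 h=5 -> lands@6:L; in-air after throw: [b1@6:L]
Beat 2 (L): throw ball2 h=5 -> lands@7:R; in-air after throw: [b1@6:L b2@7:R]
Beat 3 (R): throw ball3 h=5 -> lands@8:L; in-air after throw: [b1@6:L b2@7:R b3@8:L]
Beat 4 (L): throw ball4 h=1 -> lands@5:R; in-air after throw: [b4@5:R b1@6:L b2@7:R b3@8:L]
Beat 5 (R): throw ball4 h=5 -> lands@10:L; in-air after throw: [b1@6:L b2@7:R b3@8:L b4@10:L]
Beat 6 (L): throw ball1 h=5 -> lands@11:R; in-air after throw: [b2@7:R b3@8:L b4@10:L b1@11:R]
Beat 7 (R): throw ball2 h=5 -> lands@12:L; in-air after throw: [b3@8:L b4@10:L b1@11:R b2@12:L]
Beat 8 (L): throw ball3 h=1 -> lands@9:R; in-air after throw: [b3@9:R b4@10:L b1@11:R b2@12:L]
Beat 9 (R): throw ball3 h=5 -> lands@14:L; in-air after throw: [b4@10:L b1@11:R b2@12:L b3@14:L]
Beat 10 (L): throw ball4 h=5 -> lands@15:R; in-air after throw: [b1@11:R b2@12:L b3@14:L b4@15:R]
Ball 4: thrown@4 h=1 -> first land @5; rethrown@5 h=5 -> second land @10

Answer: 5 10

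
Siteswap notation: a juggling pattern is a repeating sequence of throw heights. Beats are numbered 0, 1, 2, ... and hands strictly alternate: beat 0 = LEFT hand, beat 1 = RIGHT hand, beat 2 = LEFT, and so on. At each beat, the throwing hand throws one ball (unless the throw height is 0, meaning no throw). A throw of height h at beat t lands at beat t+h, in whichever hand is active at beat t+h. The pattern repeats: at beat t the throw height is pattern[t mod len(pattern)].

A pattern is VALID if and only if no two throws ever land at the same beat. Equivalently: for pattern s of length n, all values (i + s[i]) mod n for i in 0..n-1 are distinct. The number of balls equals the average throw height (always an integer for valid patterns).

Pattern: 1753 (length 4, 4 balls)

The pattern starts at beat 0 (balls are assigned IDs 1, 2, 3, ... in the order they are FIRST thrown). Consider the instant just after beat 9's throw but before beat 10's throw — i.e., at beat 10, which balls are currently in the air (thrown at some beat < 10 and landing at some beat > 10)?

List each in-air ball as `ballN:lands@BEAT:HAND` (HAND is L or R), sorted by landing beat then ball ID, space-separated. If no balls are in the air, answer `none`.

Beat 0 (L): throw ball1 h=1 -> lands@1:R; in-air after throw: [b1@1:R]
Beat 1 (R): throw ball1 h=7 -> lands@8:L; in-air after throw: [b1@8:L]
Beat 2 (L): throw ball2 h=5 -> lands@7:R; in-air after throw: [b2@7:R b1@8:L]
Beat 3 (R): throw ball3 h=3 -> lands@6:L; in-air after throw: [b3@6:L b2@7:R b1@8:L]
Beat 4 (L): throw ball4 h=1 -> lands@5:R; in-air after throw: [b4@5:R b3@6:L b2@7:R b1@8:L]
Beat 5 (R): throw ball4 h=7 -> lands@12:L; in-air after throw: [b3@6:L b2@7:R b1@8:L b4@12:L]
Beat 6 (L): throw ball3 h=5 -> lands@11:R; in-air after throw: [b2@7:R b1@8:L b3@11:R b4@12:L]
Beat 7 (R): throw ball2 h=3 -> lands@10:L; in-air after throw: [b1@8:L b2@10:L b3@11:R b4@12:L]
Beat 8 (L): throw ball1 h=1 -> lands@9:R; in-air after throw: [b1@9:R b2@10:L b3@11:R b4@12:L]
Beat 9 (R): throw ball1 h=7 -> lands@16:L; in-air after throw: [b2@10:L b3@11:R b4@12:L b1@16:L]
Beat 10 (L): throw ball2 h=5 -> lands@15:R; in-air after throw: [b3@11:R b4@12:L b2@15:R b1@16:L]

Answer: ball3:lands@11:R ball4:lands@12:L ball1:lands@16:L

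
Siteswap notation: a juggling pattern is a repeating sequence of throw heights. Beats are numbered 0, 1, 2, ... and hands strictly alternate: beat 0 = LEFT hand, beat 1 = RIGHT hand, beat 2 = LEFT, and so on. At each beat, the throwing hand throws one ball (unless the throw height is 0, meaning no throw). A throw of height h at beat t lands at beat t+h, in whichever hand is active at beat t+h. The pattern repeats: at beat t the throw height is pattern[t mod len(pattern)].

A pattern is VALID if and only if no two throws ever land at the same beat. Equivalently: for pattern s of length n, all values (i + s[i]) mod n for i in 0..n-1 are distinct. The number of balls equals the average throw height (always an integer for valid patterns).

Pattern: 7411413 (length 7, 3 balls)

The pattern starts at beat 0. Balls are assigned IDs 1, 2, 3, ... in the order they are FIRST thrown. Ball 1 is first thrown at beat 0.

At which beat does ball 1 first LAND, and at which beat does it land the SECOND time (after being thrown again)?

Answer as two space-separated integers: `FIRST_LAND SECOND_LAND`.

Beat 0 (L): throw ball1 h=7 -> lands@7:R; in-air after throw: [b1@7:R]
Beat 1 (R): throw ball2 h=4 -> lands@5:R; in-air after throw: [b2@5:R b1@7:R]
Beat 2 (L): throw ball3 h=1 -> lands@3:R; in-air after throw: [b3@3:R b2@5:R b1@7:R]
Beat 3 (R): throw ball3 h=1 -> lands@4:L; in-air after throw: [b3@4:L b2@5:R b1@7:R]
Beat 4 (L): throw ball3 h=4 -> lands@8:L; in-air after throw: [b2@5:R b1@7:R b3@8:L]
Beat 5 (R): throw ball2 h=1 -> lands@6:L; in-air after throw: [b2@6:L b1@7:R b3@8:L]
Beat 6 (L): throw ball2 h=3 -> lands@9:R; in-air after throw: [b1@7:R b3@8:L b2@9:R]
Beat 7 (R): throw ball1 h=7 -> lands@14:L; in-air after throw: [b3@8:L b2@9:R b1@14:L]
Beat 8 (L): throw ball3 h=4 -> lands@12:L; in-air after throw: [b2@9:R b3@12:L b1@14:L]
Beat 9 (R): throw ball2 h=1 -> lands@10:L; in-air after throw: [b2@10:L b3@12:L b1@14:L]
Beat 10 (L): throw ball2 h=1 -> lands@11:R; in-air after throw: [b2@11:R b3@12:L b1@14:L]
Beat 11 (R): throw ball2 h=4 -> lands@15:R; in-air after throw: [b3@12:L b1@14:L b2@15:R]
Beat 12 (L): throw ball3 h=1 -> lands@13:R; in-air after throw: [b3@13:R b1@14:L b2@15:R]
Beat 13 (R): throw ball3 h=3 -> lands@16:L; in-air after throw: [b1@14:L b2@15:R b3@16:L]
Beat 14 (L): throw ball1 h=7 -> lands@21:R; in-air after throw: [b2@15:R b3@16:L b1@21:R]
Ball 1: thrown@0 h=7 -> first land @7; rethrown@7 h=7 -> second land @14

Answer: 7 14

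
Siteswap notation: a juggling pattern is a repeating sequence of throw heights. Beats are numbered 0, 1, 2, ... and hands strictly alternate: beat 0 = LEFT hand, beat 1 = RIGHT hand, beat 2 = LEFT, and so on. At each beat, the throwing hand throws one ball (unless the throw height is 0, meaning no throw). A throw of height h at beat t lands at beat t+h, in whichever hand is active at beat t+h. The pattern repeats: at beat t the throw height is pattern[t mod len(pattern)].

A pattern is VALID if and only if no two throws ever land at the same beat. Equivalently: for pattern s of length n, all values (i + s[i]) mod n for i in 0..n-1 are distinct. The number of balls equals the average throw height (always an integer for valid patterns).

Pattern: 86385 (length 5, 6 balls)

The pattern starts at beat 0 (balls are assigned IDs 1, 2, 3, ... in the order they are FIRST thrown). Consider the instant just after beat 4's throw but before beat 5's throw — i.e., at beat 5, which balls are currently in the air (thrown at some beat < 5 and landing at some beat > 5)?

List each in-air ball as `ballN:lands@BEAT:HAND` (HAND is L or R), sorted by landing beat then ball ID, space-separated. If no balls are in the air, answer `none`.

Beat 0 (L): throw ball1 h=8 -> lands@8:L; in-air after throw: [b1@8:L]
Beat 1 (R): throw ball2 h=6 -> lands@7:R; in-air after throw: [b2@7:R b1@8:L]
Beat 2 (L): throw ball3 h=3 -> lands@5:R; in-air after throw: [b3@5:R b2@7:R b1@8:L]
Beat 3 (R): throw ball4 h=8 -> lands@11:R; in-air after throw: [b3@5:R b2@7:R b1@8:L b4@11:R]
Beat 4 (L): throw ball5 h=5 -> lands@9:R; in-air after throw: [b3@5:R b2@7:R b1@8:L b5@9:R b4@11:R]
Beat 5 (R): throw ball3 h=8 -> lands@13:R; in-air after throw: [b2@7:R b1@8:L b5@9:R b4@11:R b3@13:R]

Answer: ball2:lands@7:R ball1:lands@8:L ball5:lands@9:R ball4:lands@11:R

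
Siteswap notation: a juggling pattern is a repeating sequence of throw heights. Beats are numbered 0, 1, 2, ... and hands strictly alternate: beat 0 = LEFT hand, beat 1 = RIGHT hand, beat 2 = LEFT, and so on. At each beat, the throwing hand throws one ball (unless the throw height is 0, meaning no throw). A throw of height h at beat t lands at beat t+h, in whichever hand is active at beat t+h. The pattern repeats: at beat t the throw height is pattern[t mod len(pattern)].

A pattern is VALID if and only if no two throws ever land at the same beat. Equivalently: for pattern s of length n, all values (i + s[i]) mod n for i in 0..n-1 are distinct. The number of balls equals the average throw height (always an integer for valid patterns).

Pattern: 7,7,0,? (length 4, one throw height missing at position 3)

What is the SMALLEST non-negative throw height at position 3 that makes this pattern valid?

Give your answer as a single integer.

Answer: 2

Derivation:
i=0: (0 + 7) mod 4 = 3
i=1: (1 + 7) mod 4 = 0
i=2: (2 + 0) mod 4 = 2
i=3: s[i]=? (unknown)
Known residues: [0, 2, 3]; need a permutation of 0..3, so missing residue r = 1
Need (3 + s) mod 4 = 1; smallest s = (1 - 3) mod 4 = 2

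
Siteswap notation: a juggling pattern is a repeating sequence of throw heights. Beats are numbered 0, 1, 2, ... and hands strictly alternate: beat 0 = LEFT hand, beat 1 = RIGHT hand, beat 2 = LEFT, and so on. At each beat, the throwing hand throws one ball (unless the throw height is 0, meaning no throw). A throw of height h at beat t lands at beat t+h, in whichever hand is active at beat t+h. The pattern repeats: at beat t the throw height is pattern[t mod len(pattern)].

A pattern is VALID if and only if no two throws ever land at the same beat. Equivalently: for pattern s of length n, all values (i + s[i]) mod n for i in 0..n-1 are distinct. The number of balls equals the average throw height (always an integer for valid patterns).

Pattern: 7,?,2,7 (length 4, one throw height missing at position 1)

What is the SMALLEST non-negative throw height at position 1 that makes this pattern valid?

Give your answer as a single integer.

i=0: (0 + 7) mod 4 = 3
i=1: s[i]=? (unknown)
i=2: (2 + 2) mod 4 = 0
i=3: (3 + 7) mod 4 = 2
Known residues: [0, 2, 3]; need a permutation of 0..3, so missing residue r = 1
Need (1 + s) mod 4 = 1; smallest s = (1 - 1) mod 4 = 0

Answer: 0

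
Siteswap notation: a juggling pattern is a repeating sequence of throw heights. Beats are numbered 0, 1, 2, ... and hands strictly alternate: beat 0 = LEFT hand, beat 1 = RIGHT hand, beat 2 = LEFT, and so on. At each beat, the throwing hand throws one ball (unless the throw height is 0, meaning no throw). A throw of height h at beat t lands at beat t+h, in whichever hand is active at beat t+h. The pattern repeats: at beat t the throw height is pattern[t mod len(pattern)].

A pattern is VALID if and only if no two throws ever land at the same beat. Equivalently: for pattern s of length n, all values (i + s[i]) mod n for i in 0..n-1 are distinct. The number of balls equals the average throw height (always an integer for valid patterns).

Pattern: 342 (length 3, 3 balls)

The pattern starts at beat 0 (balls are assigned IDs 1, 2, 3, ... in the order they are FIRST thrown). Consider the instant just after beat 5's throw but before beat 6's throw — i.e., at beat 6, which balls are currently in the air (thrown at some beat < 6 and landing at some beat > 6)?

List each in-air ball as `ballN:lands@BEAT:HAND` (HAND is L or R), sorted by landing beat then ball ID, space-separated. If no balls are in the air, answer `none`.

Answer: ball2:lands@7:R ball3:lands@8:L

Derivation:
Beat 0 (L): throw ball1 h=3 -> lands@3:R; in-air after throw: [b1@3:R]
Beat 1 (R): throw ball2 h=4 -> lands@5:R; in-air after throw: [b1@3:R b2@5:R]
Beat 2 (L): throw ball3 h=2 -> lands@4:L; in-air after throw: [b1@3:R b3@4:L b2@5:R]
Beat 3 (R): throw ball1 h=3 -> lands@6:L; in-air after throw: [b3@4:L b2@5:R b1@6:L]
Beat 4 (L): throw ball3 h=4 -> lands@8:L; in-air after throw: [b2@5:R b1@6:L b3@8:L]
Beat 5 (R): throw ball2 h=2 -> lands@7:R; in-air after throw: [b1@6:L b2@7:R b3@8:L]
Beat 6 (L): throw ball1 h=3 -> lands@9:R; in-air after throw: [b2@7:R b3@8:L b1@9:R]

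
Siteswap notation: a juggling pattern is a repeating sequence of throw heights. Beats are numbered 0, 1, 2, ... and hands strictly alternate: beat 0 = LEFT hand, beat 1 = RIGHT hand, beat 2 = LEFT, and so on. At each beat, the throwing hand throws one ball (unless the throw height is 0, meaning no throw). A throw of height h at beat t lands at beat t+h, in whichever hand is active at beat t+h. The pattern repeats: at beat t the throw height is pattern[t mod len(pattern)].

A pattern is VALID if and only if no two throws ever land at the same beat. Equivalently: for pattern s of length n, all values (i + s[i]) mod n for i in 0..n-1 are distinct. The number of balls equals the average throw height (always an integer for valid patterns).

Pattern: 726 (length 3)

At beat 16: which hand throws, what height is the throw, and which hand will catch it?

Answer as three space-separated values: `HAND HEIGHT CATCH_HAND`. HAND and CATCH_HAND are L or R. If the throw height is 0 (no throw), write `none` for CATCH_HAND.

Beat 16: 16 mod 2 = 0, so hand = L
Throw height = pattern[16 mod 3] = pattern[1] = 2
Lands at beat 16+2=18, 18 mod 2 = 0, so catch hand = L

Answer: L 2 L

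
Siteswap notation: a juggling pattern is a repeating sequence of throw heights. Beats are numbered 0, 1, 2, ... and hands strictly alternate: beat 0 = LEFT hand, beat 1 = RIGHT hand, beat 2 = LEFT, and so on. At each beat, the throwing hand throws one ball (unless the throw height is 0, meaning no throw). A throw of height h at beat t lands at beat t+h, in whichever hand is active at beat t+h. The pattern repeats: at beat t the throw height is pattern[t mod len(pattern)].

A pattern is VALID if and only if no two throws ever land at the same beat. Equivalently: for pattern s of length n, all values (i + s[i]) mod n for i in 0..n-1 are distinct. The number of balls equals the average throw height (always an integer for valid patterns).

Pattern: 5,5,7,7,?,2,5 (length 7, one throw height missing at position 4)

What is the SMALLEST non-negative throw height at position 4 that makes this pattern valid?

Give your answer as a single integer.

Answer: 4

Derivation:
i=0: (0 + 5) mod 7 = 5
i=1: (1 + 5) mod 7 = 6
i=2: (2 + 7) mod 7 = 2
i=3: (3 + 7) mod 7 = 3
i=4: s[i]=? (unknown)
i=5: (5 + 2) mod 7 = 0
i=6: (6 + 5) mod 7 = 4
Known residues: [0, 2, 3, 4, 5, 6]; need a permutation of 0..6, so missing residue r = 1
Need (4 + s) mod 7 = 1; smallest s = (1 - 4) mod 7 = 4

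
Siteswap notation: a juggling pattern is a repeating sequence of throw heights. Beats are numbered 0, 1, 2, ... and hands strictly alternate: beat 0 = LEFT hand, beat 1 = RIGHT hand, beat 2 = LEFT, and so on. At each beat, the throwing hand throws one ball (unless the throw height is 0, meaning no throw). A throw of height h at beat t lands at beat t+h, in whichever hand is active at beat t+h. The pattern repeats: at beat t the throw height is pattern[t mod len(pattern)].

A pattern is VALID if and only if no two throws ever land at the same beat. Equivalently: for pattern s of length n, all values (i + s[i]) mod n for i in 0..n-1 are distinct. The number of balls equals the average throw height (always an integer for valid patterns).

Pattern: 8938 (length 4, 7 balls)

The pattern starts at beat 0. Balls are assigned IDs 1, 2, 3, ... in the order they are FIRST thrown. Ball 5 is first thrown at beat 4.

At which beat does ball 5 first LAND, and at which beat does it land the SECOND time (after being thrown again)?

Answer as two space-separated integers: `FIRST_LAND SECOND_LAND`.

Answer: 12 20

Derivation:
Beat 0 (L): throw ball1 h=8 -> lands@8:L; in-air after throw: [b1@8:L]
Beat 1 (R): throw ball2 h=9 -> lands@10:L; in-air after throw: [b1@8:L b2@10:L]
Beat 2 (L): throw ball3 h=3 -> lands@5:R; in-air after throw: [b3@5:R b1@8:L b2@10:L]
Beat 3 (R): throw ball4 h=8 -> lands@11:R; in-air after throw: [b3@5:R b1@8:L b2@10:L b4@11:R]
Beat 4 (L): throw ball5 h=8 -> lands@12:L; in-air after throw: [b3@5:R b1@8:L b2@10:L b4@11:R b5@12:L]
Beat 5 (R): throw ball3 h=9 -> lands@14:L; in-air after throw: [b1@8:L b2@10:L b4@11:R b5@12:L b3@14:L]
Beat 6 (L): throw ball6 h=3 -> lands@9:R; in-air after throw: [b1@8:L b6@9:R b2@10:L b4@11:R b5@12:L b3@14:L]
Beat 7 (R): throw ball7 h=8 -> lands@15:R; in-air after throw: [b1@8:L b6@9:R b2@10:L b4@11:R b5@12:L b3@14:L b7@15:R]
Beat 8 (L): throw ball1 h=8 -> lands@16:L; in-air after throw: [b6@9:R b2@10:L b4@11:R b5@12:L b3@14:L b7@15:R b1@16:L]
Beat 9 (R): throw ball6 h=9 -> lands@18:L; in-air after throw: [b2@10:L b4@11:R b5@12:L b3@14:L b7@15:R b1@16:L b6@18:L]
Beat 10 (L): throw ball2 h=3 -> lands@13:R; in-air after throw: [b4@11:R b5@12:L b2@13:R b3@14:L b7@15:R b1@16:L b6@18:L]
Beat 11 (R): throw ball4 h=8 -> lands@19:R; in-air after throw: [b5@12:L b2@13:R b3@14:L b7@15:R b1@16:L b6@18:L b4@19:R]
Beat 12 (L): throw ball5 h=8 -> lands@20:L; in-air after throw: [b2@13:R b3@14:L b7@15:R b1@16:L b6@18:L b4@19:R b5@20:L]
Beat 13 (R): throw ball2 h=9 -> lands@22:L; in-air after throw: [b3@14:L b7@15:R b1@16:L b6@18:L b4@19:R b5@20:L b2@22:L]
Beat 14 (L): throw ball3 h=3 -> lands@17:R; in-air after throw: [b7@15:R b1@16:L b3@17:R b6@18:L b4@19:R b5@20:L b2@22:L]
Beat 15 (R): throw ball7 h=8 -> lands@23:R; in-air after throw: [b1@16:L b3@17:R b6@18:L b4@19:R b5@20:L b2@22:L b7@23:R]
Beat 16 (L): throw ball1 h=8 -> lands@24:L; in-air after throw: [b3@17:R b6@18:L b4@19:R b5@20:L b2@22:L b7@23:R b1@24:L]
Beat 17 (R): throw ball3 h=9 -> lands@26:L; in-air after throw: [b6@18:L b4@19:R b5@20:L b2@22:L b7@23:R b1@24:L b3@26:L]
Beat 18 (L): throw ball6 h=3 -> lands@21:R; in-air after throw: [b4@19:R b5@20:L b6@21:R b2@22:L b7@23:R b1@24:L b3@26:L]
Beat 19 (R): throw ball4 h=8 -> lands@27:R; in-air after throw: [b5@20:L b6@21:R b2@22:L b7@23:R b1@24:L b3@26:L b4@27:R]
Beat 20 (L): throw ball5 h=8 -> lands@28:L; in-air after throw: [b6@21:R b2@22:L b7@23:R b1@24:L b3@26:L b4@27:R b5@28:L]
Ball 5: thrown@4 h=8 -> first land @12; rethrown@12 h=8 -> second land @20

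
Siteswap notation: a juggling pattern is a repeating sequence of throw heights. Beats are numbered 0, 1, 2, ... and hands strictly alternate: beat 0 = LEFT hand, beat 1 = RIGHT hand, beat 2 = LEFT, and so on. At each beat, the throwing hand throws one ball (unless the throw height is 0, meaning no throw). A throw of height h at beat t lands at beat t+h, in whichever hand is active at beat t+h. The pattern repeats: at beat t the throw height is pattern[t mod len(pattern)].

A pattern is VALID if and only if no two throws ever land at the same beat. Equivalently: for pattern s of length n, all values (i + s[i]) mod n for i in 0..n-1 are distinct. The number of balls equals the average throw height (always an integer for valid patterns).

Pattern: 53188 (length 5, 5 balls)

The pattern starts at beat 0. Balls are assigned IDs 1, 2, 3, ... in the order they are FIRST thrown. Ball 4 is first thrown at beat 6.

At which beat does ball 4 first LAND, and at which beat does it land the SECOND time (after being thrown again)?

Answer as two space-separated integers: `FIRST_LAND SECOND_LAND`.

Beat 0 (L): throw ball1 h=5 -> lands@5:R; in-air after throw: [b1@5:R]
Beat 1 (R): throw ball2 h=3 -> lands@4:L; in-air after throw: [b2@4:L b1@5:R]
Beat 2 (L): throw ball3 h=1 -> lands@3:R; in-air after throw: [b3@3:R b2@4:L b1@5:R]
Beat 3 (R): throw ball3 h=8 -> lands@11:R; in-air after throw: [b2@4:L b1@5:R b3@11:R]
Beat 4 (L): throw ball2 h=8 -> lands@12:L; in-air after throw: [b1@5:R b3@11:R b2@12:L]
Beat 5 (R): throw ball1 h=5 -> lands@10:L; in-air after throw: [b1@10:L b3@11:R b2@12:L]
Beat 6 (L): throw ball4 h=3 -> lands@9:R; in-air after throw: [b4@9:R b1@10:L b3@11:R b2@12:L]
Beat 7 (R): throw ball5 h=1 -> lands@8:L; in-air after throw: [b5@8:L b4@9:R b1@10:L b3@11:R b2@12:L]
Beat 8 (L): throw ball5 h=8 -> lands@16:L; in-air after throw: [b4@9:R b1@10:L b3@11:R b2@12:L b5@16:L]
Beat 9 (R): throw ball4 h=8 -> lands@17:R; in-air after throw: [b1@10:L b3@11:R b2@12:L b5@16:L b4@17:R]
Beat 10 (L): throw ball1 h=5 -> lands@15:R; in-air after throw: [b3@11:R b2@12:L b1@15:R b5@16:L b4@17:R]
Beat 11 (R): throw ball3 h=3 -> lands@14:L; in-air after throw: [b2@12:L b3@14:L b1@15:R b5@16:L b4@17:R]
Beat 12 (L): throw ball2 h=1 -> lands@13:R; in-air after throw: [b2@13:R b3@14:L b1@15:R b5@16:L b4@17:R]
Beat 13 (R): throw ball2 h=8 -> lands@21:R; in-air after throw: [b3@14:L b1@15:R b5@16:L b4@17:R b2@21:R]
Beat 14 (L): throw ball3 h=8 -> lands@22:L; in-air after throw: [b1@15:R b5@16:L b4@17:R b2@21:R b3@22:L]
Beat 15 (R): throw ball1 h=5 -> lands@20:L; in-air after throw: [b5@16:L b4@17:R b1@20:L b2@21:R b3@22:L]
Ball 4: thrown@6 h=3 -> first land @9; rethrown@9 h=8 -> second land @17

Answer: 9 17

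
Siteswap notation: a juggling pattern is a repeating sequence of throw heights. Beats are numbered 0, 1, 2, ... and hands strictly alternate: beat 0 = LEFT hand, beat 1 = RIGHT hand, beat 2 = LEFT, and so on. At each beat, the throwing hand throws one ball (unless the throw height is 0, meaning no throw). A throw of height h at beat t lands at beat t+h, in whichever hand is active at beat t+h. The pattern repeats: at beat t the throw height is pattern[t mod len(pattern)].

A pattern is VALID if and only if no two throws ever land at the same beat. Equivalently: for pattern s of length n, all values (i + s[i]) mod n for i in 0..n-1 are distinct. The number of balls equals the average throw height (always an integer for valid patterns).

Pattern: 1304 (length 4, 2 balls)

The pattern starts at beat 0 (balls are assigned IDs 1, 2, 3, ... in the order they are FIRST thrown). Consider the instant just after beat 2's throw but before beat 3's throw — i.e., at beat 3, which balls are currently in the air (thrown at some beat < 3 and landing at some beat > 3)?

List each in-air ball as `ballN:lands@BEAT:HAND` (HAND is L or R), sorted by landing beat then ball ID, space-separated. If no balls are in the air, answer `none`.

Answer: ball1:lands@4:L

Derivation:
Beat 0 (L): throw ball1 h=1 -> lands@1:R; in-air after throw: [b1@1:R]
Beat 1 (R): throw ball1 h=3 -> lands@4:L; in-air after throw: [b1@4:L]
Beat 3 (R): throw ball2 h=4 -> lands@7:R; in-air after throw: [b1@4:L b2@7:R]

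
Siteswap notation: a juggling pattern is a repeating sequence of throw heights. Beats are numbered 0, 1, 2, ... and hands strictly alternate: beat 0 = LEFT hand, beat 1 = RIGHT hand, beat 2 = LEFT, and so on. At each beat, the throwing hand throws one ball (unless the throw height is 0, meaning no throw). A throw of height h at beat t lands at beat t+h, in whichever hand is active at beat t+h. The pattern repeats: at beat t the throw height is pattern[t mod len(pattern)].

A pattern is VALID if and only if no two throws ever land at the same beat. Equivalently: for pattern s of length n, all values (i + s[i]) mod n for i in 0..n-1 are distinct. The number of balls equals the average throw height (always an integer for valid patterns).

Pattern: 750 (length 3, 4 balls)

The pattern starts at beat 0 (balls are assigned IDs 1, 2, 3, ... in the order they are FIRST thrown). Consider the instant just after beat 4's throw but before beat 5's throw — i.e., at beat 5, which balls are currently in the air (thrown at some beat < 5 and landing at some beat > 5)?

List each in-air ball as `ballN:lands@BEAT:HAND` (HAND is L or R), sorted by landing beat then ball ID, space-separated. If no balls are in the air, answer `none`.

Answer: ball2:lands@6:L ball1:lands@7:R ball4:lands@9:R ball3:lands@10:L

Derivation:
Beat 0 (L): throw ball1 h=7 -> lands@7:R; in-air after throw: [b1@7:R]
Beat 1 (R): throw ball2 h=5 -> lands@6:L; in-air after throw: [b2@6:L b1@7:R]
Beat 3 (R): throw ball3 h=7 -> lands@10:L; in-air after throw: [b2@6:L b1@7:R b3@10:L]
Beat 4 (L): throw ball4 h=5 -> lands@9:R; in-air after throw: [b2@6:L b1@7:R b4@9:R b3@10:L]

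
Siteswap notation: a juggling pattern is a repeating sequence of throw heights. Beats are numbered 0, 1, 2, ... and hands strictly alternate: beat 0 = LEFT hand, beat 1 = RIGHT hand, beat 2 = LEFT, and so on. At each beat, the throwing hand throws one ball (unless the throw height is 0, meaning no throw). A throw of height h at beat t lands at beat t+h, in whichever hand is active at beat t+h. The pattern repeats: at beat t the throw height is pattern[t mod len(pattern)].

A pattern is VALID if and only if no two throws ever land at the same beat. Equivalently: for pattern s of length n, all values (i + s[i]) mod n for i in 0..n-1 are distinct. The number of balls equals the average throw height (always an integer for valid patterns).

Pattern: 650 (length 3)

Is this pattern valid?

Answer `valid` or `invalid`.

Answer: invalid

Derivation:
i=0: (i + s[i]) mod n = (0 + 6) mod 3 = 0
i=1: (i + s[i]) mod n = (1 + 5) mod 3 = 0
i=2: (i + s[i]) mod n = (2 + 0) mod 3 = 2
Residues: [0, 0, 2], distinct: False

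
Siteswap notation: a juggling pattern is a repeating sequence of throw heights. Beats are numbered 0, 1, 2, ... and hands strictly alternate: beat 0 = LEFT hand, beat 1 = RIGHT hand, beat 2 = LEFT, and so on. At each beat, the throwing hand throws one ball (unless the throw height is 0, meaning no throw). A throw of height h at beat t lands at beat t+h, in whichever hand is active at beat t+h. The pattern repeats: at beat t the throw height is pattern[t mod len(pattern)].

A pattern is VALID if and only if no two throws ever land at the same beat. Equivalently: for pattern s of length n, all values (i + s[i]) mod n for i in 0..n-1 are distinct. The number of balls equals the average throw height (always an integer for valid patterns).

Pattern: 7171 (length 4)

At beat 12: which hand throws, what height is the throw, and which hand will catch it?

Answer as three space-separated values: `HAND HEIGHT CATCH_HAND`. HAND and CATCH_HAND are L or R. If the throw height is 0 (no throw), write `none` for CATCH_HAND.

Beat 12: 12 mod 2 = 0, so hand = L
Throw height = pattern[12 mod 4] = pattern[0] = 7
Lands at beat 12+7=19, 19 mod 2 = 1, so catch hand = R

Answer: L 7 R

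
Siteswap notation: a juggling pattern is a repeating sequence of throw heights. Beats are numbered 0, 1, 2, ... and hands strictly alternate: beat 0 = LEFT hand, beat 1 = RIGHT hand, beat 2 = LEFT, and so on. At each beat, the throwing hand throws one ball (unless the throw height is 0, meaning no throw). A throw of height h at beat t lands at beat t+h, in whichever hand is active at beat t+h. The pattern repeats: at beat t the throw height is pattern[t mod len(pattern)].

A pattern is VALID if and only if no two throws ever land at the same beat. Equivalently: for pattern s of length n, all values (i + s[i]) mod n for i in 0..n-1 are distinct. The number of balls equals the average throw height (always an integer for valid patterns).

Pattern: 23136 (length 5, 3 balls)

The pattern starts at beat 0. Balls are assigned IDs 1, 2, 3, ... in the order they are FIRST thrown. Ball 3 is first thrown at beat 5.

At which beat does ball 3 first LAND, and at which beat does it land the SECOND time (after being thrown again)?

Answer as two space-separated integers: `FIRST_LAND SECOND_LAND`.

Answer: 7 8

Derivation:
Beat 0 (L): throw ball1 h=2 -> lands@2:L; in-air after throw: [b1@2:L]
Beat 1 (R): throw ball2 h=3 -> lands@4:L; in-air after throw: [b1@2:L b2@4:L]
Beat 2 (L): throw ball1 h=1 -> lands@3:R; in-air after throw: [b1@3:R b2@4:L]
Beat 3 (R): throw ball1 h=3 -> lands@6:L; in-air after throw: [b2@4:L b1@6:L]
Beat 4 (L): throw ball2 h=6 -> lands@10:L; in-air after throw: [b1@6:L b2@10:L]
Beat 5 (R): throw ball3 h=2 -> lands@7:R; in-air after throw: [b1@6:L b3@7:R b2@10:L]
Beat 6 (L): throw ball1 h=3 -> lands@9:R; in-air after throw: [b3@7:R b1@9:R b2@10:L]
Beat 7 (R): throw ball3 h=1 -> lands@8:L; in-air after throw: [b3@8:L b1@9:R b2@10:L]
Beat 8 (L): throw ball3 h=3 -> lands@11:R; in-air after throw: [b1@9:R b2@10:L b3@11:R]
Ball 3: thrown@5 h=2 -> first land @7; rethrown@7 h=1 -> second land @8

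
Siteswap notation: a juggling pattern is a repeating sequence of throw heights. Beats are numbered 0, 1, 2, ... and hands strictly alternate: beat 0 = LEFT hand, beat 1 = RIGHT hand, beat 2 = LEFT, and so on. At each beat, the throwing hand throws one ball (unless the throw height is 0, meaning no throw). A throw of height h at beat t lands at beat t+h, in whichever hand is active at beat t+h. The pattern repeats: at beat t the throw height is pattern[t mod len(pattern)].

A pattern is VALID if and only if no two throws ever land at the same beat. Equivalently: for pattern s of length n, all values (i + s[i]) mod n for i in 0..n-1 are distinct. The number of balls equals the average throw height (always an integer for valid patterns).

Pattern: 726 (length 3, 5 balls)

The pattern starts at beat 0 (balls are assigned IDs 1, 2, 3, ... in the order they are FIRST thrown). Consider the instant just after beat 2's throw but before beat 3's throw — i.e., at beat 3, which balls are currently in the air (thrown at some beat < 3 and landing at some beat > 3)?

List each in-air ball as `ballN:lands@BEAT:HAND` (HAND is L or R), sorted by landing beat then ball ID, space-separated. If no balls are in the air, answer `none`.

Beat 0 (L): throw ball1 h=7 -> lands@7:R; in-air after throw: [b1@7:R]
Beat 1 (R): throw ball2 h=2 -> lands@3:R; in-air after throw: [b2@3:R b1@7:R]
Beat 2 (L): throw ball3 h=6 -> lands@8:L; in-air after throw: [b2@3:R b1@7:R b3@8:L]
Beat 3 (R): throw ball2 h=7 -> lands@10:L; in-air after throw: [b1@7:R b3@8:L b2@10:L]

Answer: ball1:lands@7:R ball3:lands@8:L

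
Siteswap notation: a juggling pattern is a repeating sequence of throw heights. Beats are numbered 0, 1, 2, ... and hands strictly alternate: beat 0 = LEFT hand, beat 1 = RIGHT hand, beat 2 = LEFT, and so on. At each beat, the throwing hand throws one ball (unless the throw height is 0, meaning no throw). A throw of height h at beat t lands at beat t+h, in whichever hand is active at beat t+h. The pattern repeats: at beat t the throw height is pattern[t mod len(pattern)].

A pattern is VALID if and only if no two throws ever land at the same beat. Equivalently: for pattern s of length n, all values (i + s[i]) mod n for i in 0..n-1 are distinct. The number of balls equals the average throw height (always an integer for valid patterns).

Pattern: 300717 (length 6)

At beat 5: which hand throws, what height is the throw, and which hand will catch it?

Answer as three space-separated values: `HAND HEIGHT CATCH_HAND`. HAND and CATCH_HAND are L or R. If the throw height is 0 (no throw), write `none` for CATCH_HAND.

Beat 5: 5 mod 2 = 1, so hand = R
Throw height = pattern[5 mod 6] = pattern[5] = 7
Lands at beat 5+7=12, 12 mod 2 = 0, so catch hand = L

Answer: R 7 L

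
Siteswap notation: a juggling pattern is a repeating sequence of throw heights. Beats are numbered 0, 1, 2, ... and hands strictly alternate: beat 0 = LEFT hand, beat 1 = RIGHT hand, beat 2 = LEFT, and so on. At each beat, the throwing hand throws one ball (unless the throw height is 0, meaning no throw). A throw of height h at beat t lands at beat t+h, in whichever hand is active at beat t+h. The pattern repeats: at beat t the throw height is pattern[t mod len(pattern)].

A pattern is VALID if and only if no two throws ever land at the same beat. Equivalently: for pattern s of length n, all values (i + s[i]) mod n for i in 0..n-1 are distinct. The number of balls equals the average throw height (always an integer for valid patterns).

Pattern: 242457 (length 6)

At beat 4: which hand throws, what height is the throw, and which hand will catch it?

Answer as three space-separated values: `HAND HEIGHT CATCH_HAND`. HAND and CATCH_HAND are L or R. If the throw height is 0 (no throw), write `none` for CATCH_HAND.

Answer: L 5 R

Derivation:
Beat 4: 4 mod 2 = 0, so hand = L
Throw height = pattern[4 mod 6] = pattern[4] = 5
Lands at beat 4+5=9, 9 mod 2 = 1, so catch hand = R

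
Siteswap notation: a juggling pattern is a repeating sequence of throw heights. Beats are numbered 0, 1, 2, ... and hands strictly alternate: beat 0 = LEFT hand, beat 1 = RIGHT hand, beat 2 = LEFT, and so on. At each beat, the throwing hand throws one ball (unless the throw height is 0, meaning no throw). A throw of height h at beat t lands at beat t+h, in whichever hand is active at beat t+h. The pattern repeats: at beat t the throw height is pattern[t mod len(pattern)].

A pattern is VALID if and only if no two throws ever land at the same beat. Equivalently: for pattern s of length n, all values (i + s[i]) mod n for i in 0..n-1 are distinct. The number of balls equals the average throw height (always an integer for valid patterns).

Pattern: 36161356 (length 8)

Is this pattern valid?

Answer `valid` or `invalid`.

i=0: (i + s[i]) mod n = (0 + 3) mod 8 = 3
i=1: (i + s[i]) mod n = (1 + 6) mod 8 = 7
i=2: (i + s[i]) mod n = (2 + 1) mod 8 = 3
i=3: (i + s[i]) mod n = (3 + 6) mod 8 = 1
i=4: (i + s[i]) mod n = (4 + 1) mod 8 = 5
i=5: (i + s[i]) mod n = (5 + 3) mod 8 = 0
i=6: (i + s[i]) mod n = (6 + 5) mod 8 = 3
i=7: (i + s[i]) mod n = (7 + 6) mod 8 = 5
Residues: [3, 7, 3, 1, 5, 0, 3, 5], distinct: False

Answer: invalid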